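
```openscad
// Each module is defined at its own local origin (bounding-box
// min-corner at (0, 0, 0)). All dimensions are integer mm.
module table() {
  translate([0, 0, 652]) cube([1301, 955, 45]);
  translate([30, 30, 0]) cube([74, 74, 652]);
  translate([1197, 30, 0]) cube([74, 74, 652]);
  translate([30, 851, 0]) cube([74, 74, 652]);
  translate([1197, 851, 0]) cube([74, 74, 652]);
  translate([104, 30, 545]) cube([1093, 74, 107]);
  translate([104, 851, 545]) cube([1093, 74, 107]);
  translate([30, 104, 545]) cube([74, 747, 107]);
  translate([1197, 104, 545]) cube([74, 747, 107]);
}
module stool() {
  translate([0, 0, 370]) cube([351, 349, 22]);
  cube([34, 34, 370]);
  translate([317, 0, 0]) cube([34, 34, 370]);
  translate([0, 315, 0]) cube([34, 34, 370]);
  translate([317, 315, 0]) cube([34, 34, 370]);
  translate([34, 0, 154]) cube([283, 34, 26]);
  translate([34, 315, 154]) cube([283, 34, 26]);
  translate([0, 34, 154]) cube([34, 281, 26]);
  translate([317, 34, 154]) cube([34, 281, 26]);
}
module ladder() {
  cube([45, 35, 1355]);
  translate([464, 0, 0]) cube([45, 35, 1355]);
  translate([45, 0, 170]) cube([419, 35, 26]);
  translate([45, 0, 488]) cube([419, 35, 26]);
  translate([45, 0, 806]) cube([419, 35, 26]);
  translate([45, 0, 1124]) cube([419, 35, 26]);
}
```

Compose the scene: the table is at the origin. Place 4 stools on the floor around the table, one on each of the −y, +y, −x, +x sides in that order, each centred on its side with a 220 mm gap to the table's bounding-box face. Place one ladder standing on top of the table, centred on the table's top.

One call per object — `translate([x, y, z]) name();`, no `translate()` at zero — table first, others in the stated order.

table();
translate([475, -569, 0]) stool();
translate([475, 1175, 0]) stool();
translate([-571, 303, 0]) stool();
translate([1521, 303, 0]) stool();
translate([396, 460, 697]) ladder();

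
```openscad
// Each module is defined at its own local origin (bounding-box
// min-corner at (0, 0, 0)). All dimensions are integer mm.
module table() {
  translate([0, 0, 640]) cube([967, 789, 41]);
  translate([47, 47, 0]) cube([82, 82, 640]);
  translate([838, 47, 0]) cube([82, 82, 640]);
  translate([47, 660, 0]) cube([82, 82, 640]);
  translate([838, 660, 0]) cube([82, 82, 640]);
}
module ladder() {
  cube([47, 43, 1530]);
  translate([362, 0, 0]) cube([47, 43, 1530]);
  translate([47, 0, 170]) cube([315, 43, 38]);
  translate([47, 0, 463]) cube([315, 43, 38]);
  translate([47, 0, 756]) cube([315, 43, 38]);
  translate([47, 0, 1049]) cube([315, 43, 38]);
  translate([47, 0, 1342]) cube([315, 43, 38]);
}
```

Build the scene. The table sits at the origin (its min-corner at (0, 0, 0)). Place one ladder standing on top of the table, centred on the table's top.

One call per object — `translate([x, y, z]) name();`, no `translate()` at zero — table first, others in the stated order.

table();
translate([279, 373, 681]) ladder();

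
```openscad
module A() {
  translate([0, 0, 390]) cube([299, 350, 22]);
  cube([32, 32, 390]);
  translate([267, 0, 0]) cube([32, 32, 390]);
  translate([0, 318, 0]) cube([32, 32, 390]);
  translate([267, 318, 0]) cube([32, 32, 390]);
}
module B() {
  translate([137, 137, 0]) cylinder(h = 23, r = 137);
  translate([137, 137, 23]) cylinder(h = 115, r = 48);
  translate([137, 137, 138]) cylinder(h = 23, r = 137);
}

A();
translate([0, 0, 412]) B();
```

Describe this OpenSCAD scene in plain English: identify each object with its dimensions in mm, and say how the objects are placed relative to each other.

A is a simple wooden stool: a rectangular seat 299 mm (x) by 350 mm (y), 22 mm thick, top face at z = 412 mm, on four square legs, each 32×32 mm in cross-section. The legs rest on z = 0, each flush with a corner of the seat.

B is a spool: two coaxial disc flanges of radius 137 mm and thickness 23 mm, joined by a core cylinder of radius 48 mm and height 115 mm. The lower flange rests on z = 0 and the three cylinders share a vertical axis.

The spool is on top of the stool.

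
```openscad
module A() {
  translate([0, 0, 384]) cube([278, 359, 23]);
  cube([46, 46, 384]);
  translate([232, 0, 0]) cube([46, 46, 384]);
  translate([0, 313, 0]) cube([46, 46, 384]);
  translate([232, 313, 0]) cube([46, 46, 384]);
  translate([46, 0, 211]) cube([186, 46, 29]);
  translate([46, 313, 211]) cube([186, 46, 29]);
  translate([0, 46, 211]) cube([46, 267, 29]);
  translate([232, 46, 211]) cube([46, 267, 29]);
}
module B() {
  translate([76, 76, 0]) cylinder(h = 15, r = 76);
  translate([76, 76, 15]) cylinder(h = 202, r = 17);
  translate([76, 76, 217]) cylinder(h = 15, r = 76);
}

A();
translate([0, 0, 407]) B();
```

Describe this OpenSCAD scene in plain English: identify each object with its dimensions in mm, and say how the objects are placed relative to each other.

A is a four-legged stool. The seat is 278×359 mm, 23 mm thick, top at z = 407 mm. It stands on four square legs, each 46×46 mm in cross-section, from z = 0 to the seat underside, each flush with a corner of the seat. Four stretchers, 46 mm wide and 29 mm tall, connect adjacent legs with their undersides at z = 211 mm, each running between the inner faces of the legs it joins and aligned with the legs' outer faces on the other axis.

B is a spool: two coaxial disc flanges of radius 76 mm and thickness 15 mm, joined by a core cylinder of radius 17 mm and height 202 mm. The lower flange rests on z = 0 and the three cylinders share a vertical axis.

The spool is on top of the stool.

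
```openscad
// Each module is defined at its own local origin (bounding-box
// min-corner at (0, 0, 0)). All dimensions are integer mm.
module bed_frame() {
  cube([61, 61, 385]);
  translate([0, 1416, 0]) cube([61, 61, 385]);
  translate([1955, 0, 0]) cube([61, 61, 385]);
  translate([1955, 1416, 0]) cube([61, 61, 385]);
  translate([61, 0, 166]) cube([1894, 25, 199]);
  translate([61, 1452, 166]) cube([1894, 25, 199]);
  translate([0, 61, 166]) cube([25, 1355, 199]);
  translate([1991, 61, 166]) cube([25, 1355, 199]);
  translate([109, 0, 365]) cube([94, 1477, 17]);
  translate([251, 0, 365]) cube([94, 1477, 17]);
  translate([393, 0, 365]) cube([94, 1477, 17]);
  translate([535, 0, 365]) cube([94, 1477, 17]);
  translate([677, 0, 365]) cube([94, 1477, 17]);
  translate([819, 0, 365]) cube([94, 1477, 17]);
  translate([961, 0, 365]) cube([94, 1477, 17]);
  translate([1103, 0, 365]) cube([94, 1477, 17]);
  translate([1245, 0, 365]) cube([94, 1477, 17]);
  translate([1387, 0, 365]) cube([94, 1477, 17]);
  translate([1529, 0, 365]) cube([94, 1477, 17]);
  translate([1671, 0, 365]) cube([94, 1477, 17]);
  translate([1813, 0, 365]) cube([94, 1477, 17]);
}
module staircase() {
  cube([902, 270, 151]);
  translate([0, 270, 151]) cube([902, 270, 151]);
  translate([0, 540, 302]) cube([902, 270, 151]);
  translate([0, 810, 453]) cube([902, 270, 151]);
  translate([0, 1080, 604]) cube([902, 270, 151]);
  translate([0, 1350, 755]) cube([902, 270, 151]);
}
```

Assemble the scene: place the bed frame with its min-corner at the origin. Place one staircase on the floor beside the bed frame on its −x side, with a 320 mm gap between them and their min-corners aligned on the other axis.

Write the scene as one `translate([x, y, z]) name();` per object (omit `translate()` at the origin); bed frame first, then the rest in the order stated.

bed_frame();
translate([-1222, 0, 0]) staircase();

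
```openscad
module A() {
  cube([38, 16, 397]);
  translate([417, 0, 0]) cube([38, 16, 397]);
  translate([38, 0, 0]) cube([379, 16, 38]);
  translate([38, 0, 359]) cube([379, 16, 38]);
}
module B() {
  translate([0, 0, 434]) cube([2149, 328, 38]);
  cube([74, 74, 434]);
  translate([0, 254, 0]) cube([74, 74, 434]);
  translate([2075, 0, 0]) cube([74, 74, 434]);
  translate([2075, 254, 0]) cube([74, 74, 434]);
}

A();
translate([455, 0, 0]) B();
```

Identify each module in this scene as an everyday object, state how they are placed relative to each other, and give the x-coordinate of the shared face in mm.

A is a picture frame. B is a bench. The bench is against the picture frame's +x side, with their −y faces flush. The x-coordinate of the shared face is 455 mm.

The picture frame's +x face and the bench's −x face are both at x = 455 mm.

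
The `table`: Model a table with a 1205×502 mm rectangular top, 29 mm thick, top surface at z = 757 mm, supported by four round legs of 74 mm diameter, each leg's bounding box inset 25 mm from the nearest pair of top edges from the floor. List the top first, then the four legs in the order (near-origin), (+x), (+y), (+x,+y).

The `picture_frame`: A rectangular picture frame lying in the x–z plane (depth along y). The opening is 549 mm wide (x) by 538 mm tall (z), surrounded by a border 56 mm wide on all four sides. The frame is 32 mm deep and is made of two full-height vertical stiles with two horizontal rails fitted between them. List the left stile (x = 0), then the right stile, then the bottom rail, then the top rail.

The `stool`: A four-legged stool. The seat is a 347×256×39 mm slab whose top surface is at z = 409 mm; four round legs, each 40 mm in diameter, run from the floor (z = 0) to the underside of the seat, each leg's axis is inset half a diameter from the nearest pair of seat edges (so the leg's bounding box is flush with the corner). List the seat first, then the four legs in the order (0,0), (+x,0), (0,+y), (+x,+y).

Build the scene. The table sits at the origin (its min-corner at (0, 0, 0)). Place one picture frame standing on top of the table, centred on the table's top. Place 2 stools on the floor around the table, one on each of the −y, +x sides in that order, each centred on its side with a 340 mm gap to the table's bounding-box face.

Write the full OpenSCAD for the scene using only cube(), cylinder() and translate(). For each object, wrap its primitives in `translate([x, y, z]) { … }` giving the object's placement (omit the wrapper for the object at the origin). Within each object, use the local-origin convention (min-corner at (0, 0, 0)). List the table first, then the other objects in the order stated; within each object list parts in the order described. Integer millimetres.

translate([0, 0, 728]) cube([1205, 502, 29]);
translate([62, 62, 0]) cylinder(h = 728, r = 37);
translate([1143, 62, 0]) cylinder(h = 728, r = 37);
translate([62, 440, 0]) cylinder(h = 728, r = 37);
translate([1143, 440, 0]) cylinder(h = 728, r = 37);
translate([272, 235, 757]) {
  cube([56, 32, 650]);
  translate([605, 0, 0]) cube([56, 32, 650]);
  translate([56, 0, 0]) cube([549, 32, 56]);
  translate([56, 0, 594]) cube([549, 32, 56]);
}
translate([429, -596, 0]) {
  translate([0, 0, 370]) cube([347, 256, 39]);
  translate([20, 20, 0]) cylinder(h = 370, r = 20);
  translate([327, 20, 0]) cylinder(h = 370, r = 20);
  translate([20, 236, 0]) cylinder(h = 370, r = 20);
  translate([327, 236, 0]) cylinder(h = 370, r = 20);
}
translate([1545, 123, 0]) {
  translate([0, 0, 370]) cube([347, 256, 39]);
  translate([20, 20, 0]) cylinder(h = 370, r = 20);
  translate([327, 20, 0]) cylinder(h = 370, r = 20);
  translate([20, 236, 0]) cylinder(h = 370, r = 20);
  translate([327, 236, 0]) cylinder(h = 370, r = 20);
}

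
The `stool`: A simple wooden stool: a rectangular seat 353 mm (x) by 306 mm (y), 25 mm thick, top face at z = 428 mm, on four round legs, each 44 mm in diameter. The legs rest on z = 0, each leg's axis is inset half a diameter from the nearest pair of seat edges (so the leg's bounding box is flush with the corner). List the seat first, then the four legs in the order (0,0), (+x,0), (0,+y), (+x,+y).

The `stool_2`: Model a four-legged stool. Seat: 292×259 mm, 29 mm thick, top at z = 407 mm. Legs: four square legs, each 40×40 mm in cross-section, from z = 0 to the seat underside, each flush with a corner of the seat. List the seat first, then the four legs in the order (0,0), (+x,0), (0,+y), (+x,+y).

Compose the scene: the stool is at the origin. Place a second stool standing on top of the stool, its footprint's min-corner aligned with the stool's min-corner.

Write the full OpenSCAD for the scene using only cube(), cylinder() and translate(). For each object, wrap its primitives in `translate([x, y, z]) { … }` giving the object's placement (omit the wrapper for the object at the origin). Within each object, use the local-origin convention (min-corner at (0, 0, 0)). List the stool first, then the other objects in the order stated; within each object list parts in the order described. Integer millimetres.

translate([0, 0, 403]) cube([353, 306, 25]);
translate([22, 22, 0]) cylinder(h = 403, r = 22);
translate([331, 22, 0]) cylinder(h = 403, r = 22);
translate([22, 284, 0]) cylinder(h = 403, r = 22);
translate([331, 284, 0]) cylinder(h = 403, r = 22);
translate([0, 0, 428]) {
  translate([0, 0, 378]) cube([292, 259, 29]);
  cube([40, 40, 378]);
  translate([252, 0, 0]) cube([40, 40, 378]);
  translate([0, 219, 0]) cube([40, 40, 378]);
  translate([252, 219, 0]) cube([40, 40, 378]);
}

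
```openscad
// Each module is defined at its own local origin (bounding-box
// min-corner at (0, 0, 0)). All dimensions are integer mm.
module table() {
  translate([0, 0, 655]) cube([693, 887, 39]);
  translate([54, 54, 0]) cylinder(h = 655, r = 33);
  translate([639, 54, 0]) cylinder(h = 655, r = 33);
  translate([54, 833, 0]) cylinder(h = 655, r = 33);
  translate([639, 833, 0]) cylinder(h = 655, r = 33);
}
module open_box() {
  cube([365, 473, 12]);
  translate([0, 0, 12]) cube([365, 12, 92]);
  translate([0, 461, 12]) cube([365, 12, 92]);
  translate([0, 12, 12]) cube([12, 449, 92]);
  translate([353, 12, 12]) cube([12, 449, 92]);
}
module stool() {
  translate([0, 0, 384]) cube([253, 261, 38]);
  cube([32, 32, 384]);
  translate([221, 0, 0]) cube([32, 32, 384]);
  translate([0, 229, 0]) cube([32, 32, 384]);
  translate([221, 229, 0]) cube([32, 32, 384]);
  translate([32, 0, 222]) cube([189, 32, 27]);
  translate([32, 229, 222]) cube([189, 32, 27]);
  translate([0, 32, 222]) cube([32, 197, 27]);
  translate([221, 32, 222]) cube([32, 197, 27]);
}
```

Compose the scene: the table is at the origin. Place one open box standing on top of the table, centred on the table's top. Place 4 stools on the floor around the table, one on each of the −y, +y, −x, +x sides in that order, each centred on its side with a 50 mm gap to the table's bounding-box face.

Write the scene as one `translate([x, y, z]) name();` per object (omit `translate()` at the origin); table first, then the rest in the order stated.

table();
translate([164, 207, 694]) open_box();
translate([220, -311, 0]) stool();
translate([220, 937, 0]) stool();
translate([-303, 313, 0]) stool();
translate([743, 313, 0]) stool();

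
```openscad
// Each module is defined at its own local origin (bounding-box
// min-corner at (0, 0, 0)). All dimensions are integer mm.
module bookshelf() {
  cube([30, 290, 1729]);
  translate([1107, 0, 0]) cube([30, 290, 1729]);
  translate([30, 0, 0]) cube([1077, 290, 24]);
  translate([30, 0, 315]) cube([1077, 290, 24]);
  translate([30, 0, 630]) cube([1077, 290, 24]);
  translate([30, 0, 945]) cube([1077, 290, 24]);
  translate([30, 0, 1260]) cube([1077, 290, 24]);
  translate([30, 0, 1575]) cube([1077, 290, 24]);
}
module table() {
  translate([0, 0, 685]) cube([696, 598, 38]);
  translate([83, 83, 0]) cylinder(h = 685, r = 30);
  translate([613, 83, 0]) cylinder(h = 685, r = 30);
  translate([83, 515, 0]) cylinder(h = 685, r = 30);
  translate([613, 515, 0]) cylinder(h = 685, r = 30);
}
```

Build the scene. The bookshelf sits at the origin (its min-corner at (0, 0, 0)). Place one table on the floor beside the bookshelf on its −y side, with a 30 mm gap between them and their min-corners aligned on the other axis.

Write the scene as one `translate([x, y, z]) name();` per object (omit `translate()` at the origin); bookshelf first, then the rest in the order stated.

bookshelf();
translate([0, -628, 0]) table();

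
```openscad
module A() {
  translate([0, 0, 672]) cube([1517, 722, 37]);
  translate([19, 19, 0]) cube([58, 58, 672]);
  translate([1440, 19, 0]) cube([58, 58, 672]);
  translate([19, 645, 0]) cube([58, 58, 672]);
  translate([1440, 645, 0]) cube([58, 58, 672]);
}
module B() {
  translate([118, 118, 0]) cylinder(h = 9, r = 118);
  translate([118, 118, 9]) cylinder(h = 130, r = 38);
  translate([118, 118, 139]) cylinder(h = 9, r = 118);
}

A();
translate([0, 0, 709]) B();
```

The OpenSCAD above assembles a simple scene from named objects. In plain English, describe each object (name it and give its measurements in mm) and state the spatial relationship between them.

A is a table: top 1517 mm (x) × 722 mm (y), 37 mm thick, upper face at z = 709 mm, on four 58×58 mm square legs, each inset 19 mm from the nearest pair of top edges, running from z = 0 to the bottom of the top.

B is a spool: two coaxial disc flanges of radius 118 mm and thickness 9 mm, joined by a core cylinder of radius 38 mm and height 130 mm. The lower flange rests on z = 0 and the three cylinders share a vertical axis.

The spool is on top of the table.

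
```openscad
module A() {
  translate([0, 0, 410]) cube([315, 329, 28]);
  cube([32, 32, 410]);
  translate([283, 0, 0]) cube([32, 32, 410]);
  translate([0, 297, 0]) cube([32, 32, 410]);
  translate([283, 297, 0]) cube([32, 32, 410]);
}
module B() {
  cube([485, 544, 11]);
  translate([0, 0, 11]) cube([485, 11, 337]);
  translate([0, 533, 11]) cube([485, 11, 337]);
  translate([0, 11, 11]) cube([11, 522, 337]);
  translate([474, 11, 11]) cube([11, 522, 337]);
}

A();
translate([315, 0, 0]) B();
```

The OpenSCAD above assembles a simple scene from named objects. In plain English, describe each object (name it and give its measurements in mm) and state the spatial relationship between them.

A is a four-legged stool. The seat is 315×329 mm, 28 mm thick, top at z = 438 mm. It stands on four square legs, each 32×32 mm in cross-section, from z = 0 to the seat underside, each flush with a corner of the seat.

B is an open-topped rectangular box: outside dimensions 485×544×348 mm, with a uniform wall and base thickness of 11 mm. The base is a full 485×544 slab on the floor; four walls sit on top of the base. The front and back walls (the −y and +y sides) span the full width; the two side walls fit between them.

The open box is against the stool's +x side, with their −y faces flush.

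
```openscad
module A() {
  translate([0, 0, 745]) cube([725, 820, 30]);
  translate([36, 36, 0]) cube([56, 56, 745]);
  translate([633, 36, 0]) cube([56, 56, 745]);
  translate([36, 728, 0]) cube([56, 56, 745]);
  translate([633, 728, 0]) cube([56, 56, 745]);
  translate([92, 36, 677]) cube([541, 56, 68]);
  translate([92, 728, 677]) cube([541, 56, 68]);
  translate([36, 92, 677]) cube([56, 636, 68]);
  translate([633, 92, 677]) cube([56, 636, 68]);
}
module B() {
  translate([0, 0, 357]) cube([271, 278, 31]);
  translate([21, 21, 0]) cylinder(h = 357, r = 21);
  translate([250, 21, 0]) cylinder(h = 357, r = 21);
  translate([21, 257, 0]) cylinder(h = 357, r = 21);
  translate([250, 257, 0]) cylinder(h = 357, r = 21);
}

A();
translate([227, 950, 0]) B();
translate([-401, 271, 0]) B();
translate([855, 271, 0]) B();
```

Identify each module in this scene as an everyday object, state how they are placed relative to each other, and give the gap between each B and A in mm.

Each stool's nearest face is 130 mm from the table's bounding box.

A is a table. B is a stool. Three stools sit around the table at the +y, −x, +x sides. The gap between each stool and the table is 130 mm.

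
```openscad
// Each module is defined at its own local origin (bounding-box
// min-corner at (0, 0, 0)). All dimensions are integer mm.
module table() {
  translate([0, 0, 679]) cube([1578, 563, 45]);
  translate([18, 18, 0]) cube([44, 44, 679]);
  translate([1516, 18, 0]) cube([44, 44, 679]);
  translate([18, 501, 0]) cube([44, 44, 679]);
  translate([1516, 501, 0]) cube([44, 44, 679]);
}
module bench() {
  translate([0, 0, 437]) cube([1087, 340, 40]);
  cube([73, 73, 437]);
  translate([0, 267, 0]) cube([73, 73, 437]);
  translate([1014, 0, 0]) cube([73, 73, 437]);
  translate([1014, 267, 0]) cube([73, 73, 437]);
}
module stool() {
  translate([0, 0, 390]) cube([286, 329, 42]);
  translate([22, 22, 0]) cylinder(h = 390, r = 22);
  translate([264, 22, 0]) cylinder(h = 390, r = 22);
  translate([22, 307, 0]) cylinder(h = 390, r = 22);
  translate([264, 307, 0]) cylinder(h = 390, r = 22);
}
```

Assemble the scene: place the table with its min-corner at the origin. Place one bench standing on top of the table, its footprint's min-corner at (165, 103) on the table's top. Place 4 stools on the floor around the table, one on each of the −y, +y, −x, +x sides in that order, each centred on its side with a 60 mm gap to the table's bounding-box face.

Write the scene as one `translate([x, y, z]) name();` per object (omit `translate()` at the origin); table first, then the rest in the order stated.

table();
translate([165, 103, 724]) bench();
translate([646, -389, 0]) stool();
translate([646, 623, 0]) stool();
translate([-346, 117, 0]) stool();
translate([1638, 117, 0]) stool();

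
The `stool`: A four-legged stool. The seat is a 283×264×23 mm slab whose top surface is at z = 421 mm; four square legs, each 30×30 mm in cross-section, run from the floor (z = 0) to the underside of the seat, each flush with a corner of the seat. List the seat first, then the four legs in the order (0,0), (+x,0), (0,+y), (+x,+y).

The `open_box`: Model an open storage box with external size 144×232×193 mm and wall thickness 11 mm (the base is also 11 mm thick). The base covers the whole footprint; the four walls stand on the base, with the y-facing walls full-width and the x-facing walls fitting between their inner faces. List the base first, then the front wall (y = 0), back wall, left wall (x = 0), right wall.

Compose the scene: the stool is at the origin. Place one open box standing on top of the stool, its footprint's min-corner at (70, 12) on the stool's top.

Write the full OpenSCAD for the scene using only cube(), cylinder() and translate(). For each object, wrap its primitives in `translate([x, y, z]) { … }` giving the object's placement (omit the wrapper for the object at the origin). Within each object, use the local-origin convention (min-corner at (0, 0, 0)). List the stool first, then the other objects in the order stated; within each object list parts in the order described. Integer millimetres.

translate([0, 0, 398]) cube([283, 264, 23]);
cube([30, 30, 398]);
translate([253, 0, 0]) cube([30, 30, 398]);
translate([0, 234, 0]) cube([30, 30, 398]);
translate([253, 234, 0]) cube([30, 30, 398]);
translate([70, 12, 421]) {
  cube([144, 232, 11]);
  translate([0, 0, 11]) cube([144, 11, 182]);
  translate([0, 221, 11]) cube([144, 11, 182]);
  translate([0, 11, 11]) cube([11, 210, 182]);
  translate([133, 11, 11]) cube([11, 210, 182]);
}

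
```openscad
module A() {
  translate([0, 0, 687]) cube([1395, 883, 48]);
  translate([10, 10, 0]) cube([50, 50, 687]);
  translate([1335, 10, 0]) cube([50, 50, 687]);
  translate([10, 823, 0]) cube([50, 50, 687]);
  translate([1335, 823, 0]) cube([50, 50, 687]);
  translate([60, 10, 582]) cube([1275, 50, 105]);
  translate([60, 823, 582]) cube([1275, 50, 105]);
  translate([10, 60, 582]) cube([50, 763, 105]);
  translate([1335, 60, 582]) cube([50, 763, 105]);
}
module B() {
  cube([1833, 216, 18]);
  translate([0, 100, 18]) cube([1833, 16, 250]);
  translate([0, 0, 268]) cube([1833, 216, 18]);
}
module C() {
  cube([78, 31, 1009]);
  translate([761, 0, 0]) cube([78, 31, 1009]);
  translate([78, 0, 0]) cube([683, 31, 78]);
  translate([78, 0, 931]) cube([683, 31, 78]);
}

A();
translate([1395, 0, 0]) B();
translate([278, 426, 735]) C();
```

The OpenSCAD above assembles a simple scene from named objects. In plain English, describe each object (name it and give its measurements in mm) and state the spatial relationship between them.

A is a table with a 1395×883 mm rectangular top, 48 mm thick, top surface at z = 735 mm, supported by four 50×50 mm square legs, each inset 10 mm from the nearest pair of top edges, running from the floor. Four apron rails, 50 mm thick and 105 mm tall, run between adjacent legs with their top edges flush with the underside of the top and their outer faces flush with the legs' outer faces.

B is an I-beam lying along x, 1833 mm long. Overall section height 286 mm. Two flanges 216 mm wide (y) and 18 mm thick, one on the floor and one at the top; a web 16 mm thick runs between them, centred on the flange width.

C is a rectangular picture frame lying in the x–z plane (depth along y). The opening is 683 mm wide (x) by 853 mm tall (z), surrounded by a border 78 mm wide on all four sides. The frame is 31 mm deep and is made of two full-height vertical stiles with two horizontal rails fitted between them.

The I-beam is against the table's +x side, with their −y faces flush. The picture frame is on top of the table, centred.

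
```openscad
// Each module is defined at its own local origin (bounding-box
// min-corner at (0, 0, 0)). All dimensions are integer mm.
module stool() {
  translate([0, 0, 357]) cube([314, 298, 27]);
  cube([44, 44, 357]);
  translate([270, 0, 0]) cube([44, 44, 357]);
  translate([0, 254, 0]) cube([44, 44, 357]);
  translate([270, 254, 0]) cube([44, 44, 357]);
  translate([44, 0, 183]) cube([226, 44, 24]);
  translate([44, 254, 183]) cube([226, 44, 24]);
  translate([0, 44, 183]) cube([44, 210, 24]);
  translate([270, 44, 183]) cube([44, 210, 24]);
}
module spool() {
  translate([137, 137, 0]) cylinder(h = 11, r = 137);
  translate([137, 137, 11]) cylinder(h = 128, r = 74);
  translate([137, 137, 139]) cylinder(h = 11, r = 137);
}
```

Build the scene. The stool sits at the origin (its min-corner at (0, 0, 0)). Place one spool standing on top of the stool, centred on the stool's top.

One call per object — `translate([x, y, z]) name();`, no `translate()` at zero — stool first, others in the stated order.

stool();
translate([20, 12, 384]) spool();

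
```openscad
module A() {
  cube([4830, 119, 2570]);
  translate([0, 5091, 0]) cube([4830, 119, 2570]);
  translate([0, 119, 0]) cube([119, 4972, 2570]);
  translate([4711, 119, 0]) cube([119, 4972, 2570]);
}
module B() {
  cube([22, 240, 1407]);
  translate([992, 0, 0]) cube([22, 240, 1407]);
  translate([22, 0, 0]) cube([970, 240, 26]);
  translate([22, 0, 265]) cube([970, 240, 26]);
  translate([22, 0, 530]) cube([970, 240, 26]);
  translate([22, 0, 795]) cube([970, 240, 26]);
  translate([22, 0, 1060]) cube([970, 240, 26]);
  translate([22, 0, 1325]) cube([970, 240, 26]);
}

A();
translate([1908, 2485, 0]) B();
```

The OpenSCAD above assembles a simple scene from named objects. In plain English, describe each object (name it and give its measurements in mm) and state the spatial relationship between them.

A is a box-shaped house frame (walls only): outside footprint 4830×5210 mm, wall height 2570 mm, wall thickness 119 mm. The two y-facing walls run the full x-width; the two x-facing walls fit between the inner faces of the y-facing walls.

B is an open bookshelf. Two side panels, each 22 mm thick, 240 mm deep and 1407 mm tall, stand 1014 mm apart (outside-to-outside). Between them sit 6 shelves, each 26 mm thick and 240 mm deep, spanning the full gap between the sides. The bottom shelf rests on the floor (its underside at z = 0) and the clear gap between one shelf's top and the next shelf's underside is 239 mm.

The bookshelf sits inside the house frame, centred.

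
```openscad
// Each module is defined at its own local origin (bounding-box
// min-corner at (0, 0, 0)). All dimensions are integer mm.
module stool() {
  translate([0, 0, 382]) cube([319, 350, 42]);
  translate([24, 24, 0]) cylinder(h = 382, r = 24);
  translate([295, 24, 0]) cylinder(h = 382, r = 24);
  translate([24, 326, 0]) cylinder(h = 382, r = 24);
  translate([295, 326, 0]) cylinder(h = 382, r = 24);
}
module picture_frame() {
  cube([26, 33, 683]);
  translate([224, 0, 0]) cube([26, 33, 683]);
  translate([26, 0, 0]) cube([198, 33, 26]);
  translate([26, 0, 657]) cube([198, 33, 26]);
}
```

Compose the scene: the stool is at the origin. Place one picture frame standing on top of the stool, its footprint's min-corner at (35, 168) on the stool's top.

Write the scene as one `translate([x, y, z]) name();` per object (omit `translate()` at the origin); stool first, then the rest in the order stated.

stool();
translate([35, 168, 424]) picture_frame();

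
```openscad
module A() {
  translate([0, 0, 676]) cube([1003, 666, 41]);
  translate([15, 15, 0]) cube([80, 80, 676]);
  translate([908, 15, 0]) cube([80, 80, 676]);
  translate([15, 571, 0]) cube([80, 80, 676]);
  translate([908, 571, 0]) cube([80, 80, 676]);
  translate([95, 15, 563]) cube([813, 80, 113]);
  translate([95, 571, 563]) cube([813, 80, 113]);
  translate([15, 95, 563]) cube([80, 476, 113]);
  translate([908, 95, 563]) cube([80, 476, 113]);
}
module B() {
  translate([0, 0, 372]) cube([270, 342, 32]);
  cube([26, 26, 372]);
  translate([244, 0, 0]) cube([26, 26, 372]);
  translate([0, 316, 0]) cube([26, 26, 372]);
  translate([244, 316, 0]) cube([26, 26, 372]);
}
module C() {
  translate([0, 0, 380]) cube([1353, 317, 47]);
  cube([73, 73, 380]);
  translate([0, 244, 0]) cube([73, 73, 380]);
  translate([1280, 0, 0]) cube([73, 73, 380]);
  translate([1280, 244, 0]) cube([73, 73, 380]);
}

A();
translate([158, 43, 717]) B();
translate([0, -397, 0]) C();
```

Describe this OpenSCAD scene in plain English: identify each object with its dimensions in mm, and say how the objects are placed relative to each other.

A is a table with a 1003×666 mm rectangular top, 41 mm thick, top surface at z = 717 mm, supported by four 80×80 mm square legs, each inset 15 mm from the nearest pair of top edges, running from the floor. Four apron rails, 80 mm thick and 113 mm tall, run between adjacent legs with their top edges flush with the underside of the top and their outer faces flush with the legs' outer faces.

B is a four-legged stool. The seat is 270×342 mm, 32 mm thick, top at z = 404 mm. It stands on four square legs, each 26×26 mm in cross-section, from z = 0 to the seat underside, each flush with a corner of the seat.

C is a bench: a 1353×317 mm seat slab, 47 mm thick, top at z = 427 mm, on four 73×73 mm square legs flush with the seat corners and standing on z = 0.

The stool is on top of the table. The bench is on the floor beside the table on its −y side.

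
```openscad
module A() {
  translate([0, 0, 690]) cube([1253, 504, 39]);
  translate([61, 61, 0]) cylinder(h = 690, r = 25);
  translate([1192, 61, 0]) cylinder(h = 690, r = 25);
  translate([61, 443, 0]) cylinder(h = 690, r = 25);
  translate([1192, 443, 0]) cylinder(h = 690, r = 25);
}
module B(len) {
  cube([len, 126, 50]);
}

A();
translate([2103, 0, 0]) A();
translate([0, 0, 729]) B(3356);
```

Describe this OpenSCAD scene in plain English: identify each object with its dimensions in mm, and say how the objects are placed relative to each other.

A is a table: top 1253 mm (x) × 504 mm (y), 39 mm thick, upper face at z = 729 mm, on four round legs of 50 mm diameter, each leg's bounding box inset 36 mm from the nearest pair of top edges, running from z = 0 to the bottom of the top.

B is a rectangular beam 3356 mm long (x), 126 mm deep (y), 50 mm thick (z).

The beam spans the tops of two tables placed 850 mm apart, resting at z = 729 mm.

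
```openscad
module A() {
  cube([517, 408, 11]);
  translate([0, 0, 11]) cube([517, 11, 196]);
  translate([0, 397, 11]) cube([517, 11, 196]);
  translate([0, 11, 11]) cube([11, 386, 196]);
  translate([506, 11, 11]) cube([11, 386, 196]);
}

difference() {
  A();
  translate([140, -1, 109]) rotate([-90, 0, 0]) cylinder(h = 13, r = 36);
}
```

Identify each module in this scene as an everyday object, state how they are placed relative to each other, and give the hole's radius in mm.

The subtracted cylinder has r = 36 mm.

A is an open box. The open box has a circular hole through its front wall. The hole's radius is 36 mm.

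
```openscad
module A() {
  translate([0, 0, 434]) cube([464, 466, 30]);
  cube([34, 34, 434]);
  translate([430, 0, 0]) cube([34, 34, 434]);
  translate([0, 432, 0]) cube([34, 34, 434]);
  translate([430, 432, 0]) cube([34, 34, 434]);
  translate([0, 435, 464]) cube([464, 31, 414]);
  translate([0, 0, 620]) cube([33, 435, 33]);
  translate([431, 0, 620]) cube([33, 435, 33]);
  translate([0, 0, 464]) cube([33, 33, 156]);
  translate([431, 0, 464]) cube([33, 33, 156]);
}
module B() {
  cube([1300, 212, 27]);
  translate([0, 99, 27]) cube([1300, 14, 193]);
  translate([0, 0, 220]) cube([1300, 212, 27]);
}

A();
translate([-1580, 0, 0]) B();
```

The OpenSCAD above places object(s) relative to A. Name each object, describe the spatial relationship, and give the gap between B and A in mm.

The I-beam's nearest face is 280 mm from the chair's −x face.

A is a chair. B is an I-beam. The I-beam is on the floor beside the chair on its −x side. The gap between the I-beam and the chair is 280 mm.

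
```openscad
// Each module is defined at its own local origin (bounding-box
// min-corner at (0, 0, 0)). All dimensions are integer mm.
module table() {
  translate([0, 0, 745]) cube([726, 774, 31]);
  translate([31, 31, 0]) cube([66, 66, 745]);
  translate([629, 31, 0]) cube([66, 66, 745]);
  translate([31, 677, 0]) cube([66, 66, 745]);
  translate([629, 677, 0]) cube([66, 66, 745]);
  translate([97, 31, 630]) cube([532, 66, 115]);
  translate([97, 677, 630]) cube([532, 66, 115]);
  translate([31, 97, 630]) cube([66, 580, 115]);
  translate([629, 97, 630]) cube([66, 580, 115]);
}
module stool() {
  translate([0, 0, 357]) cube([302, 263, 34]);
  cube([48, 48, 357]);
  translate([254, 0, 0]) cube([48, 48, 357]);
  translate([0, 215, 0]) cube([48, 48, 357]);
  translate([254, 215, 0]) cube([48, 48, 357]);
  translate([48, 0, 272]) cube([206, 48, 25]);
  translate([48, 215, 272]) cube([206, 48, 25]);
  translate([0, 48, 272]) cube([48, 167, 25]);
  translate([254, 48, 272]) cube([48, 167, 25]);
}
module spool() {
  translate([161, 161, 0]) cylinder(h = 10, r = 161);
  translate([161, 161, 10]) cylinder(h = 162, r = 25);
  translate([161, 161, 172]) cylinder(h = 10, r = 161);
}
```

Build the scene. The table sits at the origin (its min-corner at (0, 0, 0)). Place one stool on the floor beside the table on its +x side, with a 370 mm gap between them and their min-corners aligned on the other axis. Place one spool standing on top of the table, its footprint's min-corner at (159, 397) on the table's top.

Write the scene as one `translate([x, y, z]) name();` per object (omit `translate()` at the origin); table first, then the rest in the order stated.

table();
translate([1096, 0, 0]) stool();
translate([159, 397, 776]) spool();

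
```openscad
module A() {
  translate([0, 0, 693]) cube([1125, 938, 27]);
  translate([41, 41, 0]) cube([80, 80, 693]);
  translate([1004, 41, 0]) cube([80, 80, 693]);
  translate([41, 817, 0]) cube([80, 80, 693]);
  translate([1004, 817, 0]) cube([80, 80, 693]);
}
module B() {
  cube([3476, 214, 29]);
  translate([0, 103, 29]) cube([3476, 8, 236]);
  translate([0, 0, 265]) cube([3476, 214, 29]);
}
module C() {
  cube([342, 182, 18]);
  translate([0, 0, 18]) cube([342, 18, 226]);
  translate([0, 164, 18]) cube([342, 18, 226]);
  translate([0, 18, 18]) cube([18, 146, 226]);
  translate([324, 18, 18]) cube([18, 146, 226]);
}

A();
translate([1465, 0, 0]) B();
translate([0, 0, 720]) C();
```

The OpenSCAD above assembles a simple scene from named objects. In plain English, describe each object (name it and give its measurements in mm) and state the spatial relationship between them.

A is a table: top 1125 mm (x) × 938 mm (y), 27 mm thick, upper face at z = 720 mm, on four 80×80 mm square legs, each inset 41 mm from the nearest pair of top edges, running from z = 0 to the bottom of the top.

B is an I-beam lying along x, 3476 mm long. Overall section height 294 mm. Two flanges 214 mm wide (y) and 29 mm thick, one on the floor and one at the top; a web 8 mm thick runs between them, centred on the flange width.

C is an open storage box with external size 342×182×244 mm and wall thickness 18 mm (the base is also 18 mm thick). The base covers the whole footprint; the four walls stand on the base, with the y-facing walls full-width and the x-facing walls fitting between their inner faces.

The I-beam is on the floor beside the table on its +x side. The open box is on top of the table.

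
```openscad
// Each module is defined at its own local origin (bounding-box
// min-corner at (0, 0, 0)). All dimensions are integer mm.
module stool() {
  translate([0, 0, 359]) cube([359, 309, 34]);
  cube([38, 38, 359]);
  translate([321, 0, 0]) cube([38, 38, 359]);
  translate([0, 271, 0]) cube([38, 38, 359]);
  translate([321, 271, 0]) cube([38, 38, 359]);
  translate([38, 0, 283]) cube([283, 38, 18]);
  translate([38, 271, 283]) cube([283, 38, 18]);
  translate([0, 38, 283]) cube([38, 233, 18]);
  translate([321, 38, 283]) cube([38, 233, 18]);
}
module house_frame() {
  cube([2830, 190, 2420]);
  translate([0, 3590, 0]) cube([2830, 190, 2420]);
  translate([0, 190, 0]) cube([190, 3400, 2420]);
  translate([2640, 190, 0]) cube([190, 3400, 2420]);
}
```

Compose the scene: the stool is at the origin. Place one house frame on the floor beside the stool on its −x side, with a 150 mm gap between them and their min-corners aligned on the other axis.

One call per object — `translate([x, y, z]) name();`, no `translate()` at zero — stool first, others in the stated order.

stool();
translate([-2980, 0, 0]) house_frame();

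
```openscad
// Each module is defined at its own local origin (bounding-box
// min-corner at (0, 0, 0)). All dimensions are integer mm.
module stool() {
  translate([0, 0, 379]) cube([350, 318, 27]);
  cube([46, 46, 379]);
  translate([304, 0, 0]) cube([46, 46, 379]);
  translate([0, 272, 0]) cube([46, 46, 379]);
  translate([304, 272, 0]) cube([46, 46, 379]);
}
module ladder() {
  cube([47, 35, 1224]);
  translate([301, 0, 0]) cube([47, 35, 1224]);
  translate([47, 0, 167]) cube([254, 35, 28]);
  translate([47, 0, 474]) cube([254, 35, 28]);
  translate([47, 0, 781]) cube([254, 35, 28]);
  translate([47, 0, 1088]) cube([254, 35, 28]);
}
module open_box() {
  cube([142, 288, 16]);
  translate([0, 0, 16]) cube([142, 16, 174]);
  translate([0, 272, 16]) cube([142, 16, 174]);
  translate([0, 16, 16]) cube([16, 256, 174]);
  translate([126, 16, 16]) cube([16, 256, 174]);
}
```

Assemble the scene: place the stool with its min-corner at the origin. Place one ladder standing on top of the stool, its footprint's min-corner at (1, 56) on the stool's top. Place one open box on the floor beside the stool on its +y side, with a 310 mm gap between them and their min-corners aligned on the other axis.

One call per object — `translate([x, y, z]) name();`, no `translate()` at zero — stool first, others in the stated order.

stool();
translate([1, 56, 406]) ladder();
translate([0, 628, 0]) open_box();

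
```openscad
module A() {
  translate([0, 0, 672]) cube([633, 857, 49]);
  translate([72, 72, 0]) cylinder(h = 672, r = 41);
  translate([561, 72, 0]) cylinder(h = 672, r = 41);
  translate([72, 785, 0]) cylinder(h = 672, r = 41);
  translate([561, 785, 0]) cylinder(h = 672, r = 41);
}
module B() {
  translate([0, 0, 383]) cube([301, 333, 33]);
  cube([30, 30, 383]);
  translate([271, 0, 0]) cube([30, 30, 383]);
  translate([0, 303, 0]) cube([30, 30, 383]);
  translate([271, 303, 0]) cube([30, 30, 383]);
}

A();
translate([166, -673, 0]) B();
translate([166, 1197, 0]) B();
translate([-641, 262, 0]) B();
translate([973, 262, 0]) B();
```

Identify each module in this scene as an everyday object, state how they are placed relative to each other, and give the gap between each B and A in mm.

Each stool's nearest face is 340 mm from the table's bounding box.

A is a table. B is a stool. Four stools sit around the table at the −y, +y, −x, +x sides. The gap between each stool and the table is 340 mm.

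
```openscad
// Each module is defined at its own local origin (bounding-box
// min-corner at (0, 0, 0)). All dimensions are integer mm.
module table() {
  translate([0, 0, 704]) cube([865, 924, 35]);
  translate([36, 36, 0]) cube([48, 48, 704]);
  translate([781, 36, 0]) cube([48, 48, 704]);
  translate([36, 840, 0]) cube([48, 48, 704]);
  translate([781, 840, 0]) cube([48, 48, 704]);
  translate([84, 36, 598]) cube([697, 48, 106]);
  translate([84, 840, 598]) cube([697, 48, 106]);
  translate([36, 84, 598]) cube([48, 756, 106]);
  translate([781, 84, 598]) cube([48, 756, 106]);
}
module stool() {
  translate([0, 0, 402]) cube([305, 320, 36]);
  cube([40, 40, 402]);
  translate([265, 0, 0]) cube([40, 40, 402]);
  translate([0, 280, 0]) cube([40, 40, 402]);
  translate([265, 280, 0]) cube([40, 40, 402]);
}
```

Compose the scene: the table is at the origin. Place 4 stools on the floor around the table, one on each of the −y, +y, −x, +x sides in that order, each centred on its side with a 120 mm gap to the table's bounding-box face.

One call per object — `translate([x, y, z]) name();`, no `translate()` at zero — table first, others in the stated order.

table();
translate([280, -440, 0]) stool();
translate([280, 1044, 0]) stool();
translate([-425, 302, 0]) stool();
translate([985, 302, 0]) stool();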